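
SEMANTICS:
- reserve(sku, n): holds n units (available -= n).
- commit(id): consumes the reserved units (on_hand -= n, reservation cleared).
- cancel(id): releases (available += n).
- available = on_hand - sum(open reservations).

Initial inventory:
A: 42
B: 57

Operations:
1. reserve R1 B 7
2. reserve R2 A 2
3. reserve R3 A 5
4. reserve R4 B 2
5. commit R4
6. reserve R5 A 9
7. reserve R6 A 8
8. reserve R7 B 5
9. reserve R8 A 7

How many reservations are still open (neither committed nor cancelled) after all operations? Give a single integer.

Step 1: reserve R1 B 7 -> on_hand[A=42 B=57] avail[A=42 B=50] open={R1}
Step 2: reserve R2 A 2 -> on_hand[A=42 B=57] avail[A=40 B=50] open={R1,R2}
Step 3: reserve R3 A 5 -> on_hand[A=42 B=57] avail[A=35 B=50] open={R1,R2,R3}
Step 4: reserve R4 B 2 -> on_hand[A=42 B=57] avail[A=35 B=48] open={R1,R2,R3,R4}
Step 5: commit R4 -> on_hand[A=42 B=55] avail[A=35 B=48] open={R1,R2,R3}
Step 6: reserve R5 A 9 -> on_hand[A=42 B=55] avail[A=26 B=48] open={R1,R2,R3,R5}
Step 7: reserve R6 A 8 -> on_hand[A=42 B=55] avail[A=18 B=48] open={R1,R2,R3,R5,R6}
Step 8: reserve R7 B 5 -> on_hand[A=42 B=55] avail[A=18 B=43] open={R1,R2,R3,R5,R6,R7}
Step 9: reserve R8 A 7 -> on_hand[A=42 B=55] avail[A=11 B=43] open={R1,R2,R3,R5,R6,R7,R8}
Open reservations: ['R1', 'R2', 'R3', 'R5', 'R6', 'R7', 'R8'] -> 7

Answer: 7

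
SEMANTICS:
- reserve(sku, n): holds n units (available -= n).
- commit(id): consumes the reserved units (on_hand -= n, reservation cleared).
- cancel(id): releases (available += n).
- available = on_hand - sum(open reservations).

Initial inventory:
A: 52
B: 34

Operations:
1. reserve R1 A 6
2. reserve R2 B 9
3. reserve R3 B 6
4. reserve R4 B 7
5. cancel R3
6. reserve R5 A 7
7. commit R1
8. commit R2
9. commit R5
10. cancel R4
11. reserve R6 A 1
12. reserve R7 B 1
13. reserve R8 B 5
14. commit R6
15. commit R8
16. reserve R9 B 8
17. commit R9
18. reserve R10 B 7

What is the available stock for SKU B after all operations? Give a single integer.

Step 1: reserve R1 A 6 -> on_hand[A=52 B=34] avail[A=46 B=34] open={R1}
Step 2: reserve R2 B 9 -> on_hand[A=52 B=34] avail[A=46 B=25] open={R1,R2}
Step 3: reserve R3 B 6 -> on_hand[A=52 B=34] avail[A=46 B=19] open={R1,R2,R3}
Step 4: reserve R4 B 7 -> on_hand[A=52 B=34] avail[A=46 B=12] open={R1,R2,R3,R4}
Step 5: cancel R3 -> on_hand[A=52 B=34] avail[A=46 B=18] open={R1,R2,R4}
Step 6: reserve R5 A 7 -> on_hand[A=52 B=34] avail[A=39 B=18] open={R1,R2,R4,R5}
Step 7: commit R1 -> on_hand[A=46 B=34] avail[A=39 B=18] open={R2,R4,R5}
Step 8: commit R2 -> on_hand[A=46 B=25] avail[A=39 B=18] open={R4,R5}
Step 9: commit R5 -> on_hand[A=39 B=25] avail[A=39 B=18] open={R4}
Step 10: cancel R4 -> on_hand[A=39 B=25] avail[A=39 B=25] open={}
Step 11: reserve R6 A 1 -> on_hand[A=39 B=25] avail[A=38 B=25] open={R6}
Step 12: reserve R7 B 1 -> on_hand[A=39 B=25] avail[A=38 B=24] open={R6,R7}
Step 13: reserve R8 B 5 -> on_hand[A=39 B=25] avail[A=38 B=19] open={R6,R7,R8}
Step 14: commit R6 -> on_hand[A=38 B=25] avail[A=38 B=19] open={R7,R8}
Step 15: commit R8 -> on_hand[A=38 B=20] avail[A=38 B=19] open={R7}
Step 16: reserve R9 B 8 -> on_hand[A=38 B=20] avail[A=38 B=11] open={R7,R9}
Step 17: commit R9 -> on_hand[A=38 B=12] avail[A=38 B=11] open={R7}
Step 18: reserve R10 B 7 -> on_hand[A=38 B=12] avail[A=38 B=4] open={R10,R7}
Final available[B] = 4

Answer: 4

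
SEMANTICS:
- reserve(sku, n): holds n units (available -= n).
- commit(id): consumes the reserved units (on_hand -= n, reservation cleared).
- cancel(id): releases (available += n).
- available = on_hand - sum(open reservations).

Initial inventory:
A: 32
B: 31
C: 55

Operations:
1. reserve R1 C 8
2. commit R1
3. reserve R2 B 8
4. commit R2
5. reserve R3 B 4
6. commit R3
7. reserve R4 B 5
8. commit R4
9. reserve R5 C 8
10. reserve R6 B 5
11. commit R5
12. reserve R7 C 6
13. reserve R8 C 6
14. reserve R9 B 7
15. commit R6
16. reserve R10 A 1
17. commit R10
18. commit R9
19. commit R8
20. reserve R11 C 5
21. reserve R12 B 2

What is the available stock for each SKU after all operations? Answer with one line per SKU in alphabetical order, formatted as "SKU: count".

Answer: A: 31
B: 0
C: 22

Derivation:
Step 1: reserve R1 C 8 -> on_hand[A=32 B=31 C=55] avail[A=32 B=31 C=47] open={R1}
Step 2: commit R1 -> on_hand[A=32 B=31 C=47] avail[A=32 B=31 C=47] open={}
Step 3: reserve R2 B 8 -> on_hand[A=32 B=31 C=47] avail[A=32 B=23 C=47] open={R2}
Step 4: commit R2 -> on_hand[A=32 B=23 C=47] avail[A=32 B=23 C=47] open={}
Step 5: reserve R3 B 4 -> on_hand[A=32 B=23 C=47] avail[A=32 B=19 C=47] open={R3}
Step 6: commit R3 -> on_hand[A=32 B=19 C=47] avail[A=32 B=19 C=47] open={}
Step 7: reserve R4 B 5 -> on_hand[A=32 B=19 C=47] avail[A=32 B=14 C=47] open={R4}
Step 8: commit R4 -> on_hand[A=32 B=14 C=47] avail[A=32 B=14 C=47] open={}
Step 9: reserve R5 C 8 -> on_hand[A=32 B=14 C=47] avail[A=32 B=14 C=39] open={R5}
Step 10: reserve R6 B 5 -> on_hand[A=32 B=14 C=47] avail[A=32 B=9 C=39] open={R5,R6}
Step 11: commit R5 -> on_hand[A=32 B=14 C=39] avail[A=32 B=9 C=39] open={R6}
Step 12: reserve R7 C 6 -> on_hand[A=32 B=14 C=39] avail[A=32 B=9 C=33] open={R6,R7}
Step 13: reserve R8 C 6 -> on_hand[A=32 B=14 C=39] avail[A=32 B=9 C=27] open={R6,R7,R8}
Step 14: reserve R9 B 7 -> on_hand[A=32 B=14 C=39] avail[A=32 B=2 C=27] open={R6,R7,R8,R9}
Step 15: commit R6 -> on_hand[A=32 B=9 C=39] avail[A=32 B=2 C=27] open={R7,R8,R9}
Step 16: reserve R10 A 1 -> on_hand[A=32 B=9 C=39] avail[A=31 B=2 C=27] open={R10,R7,R8,R9}
Step 17: commit R10 -> on_hand[A=31 B=9 C=39] avail[A=31 B=2 C=27] open={R7,R8,R9}
Step 18: commit R9 -> on_hand[A=31 B=2 C=39] avail[A=31 B=2 C=27] open={R7,R8}
Step 19: commit R8 -> on_hand[A=31 B=2 C=33] avail[A=31 B=2 C=27] open={R7}
Step 20: reserve R11 C 5 -> on_hand[A=31 B=2 C=33] avail[A=31 B=2 C=22] open={R11,R7}
Step 21: reserve R12 B 2 -> on_hand[A=31 B=2 C=33] avail[A=31 B=0 C=22] open={R11,R12,R7}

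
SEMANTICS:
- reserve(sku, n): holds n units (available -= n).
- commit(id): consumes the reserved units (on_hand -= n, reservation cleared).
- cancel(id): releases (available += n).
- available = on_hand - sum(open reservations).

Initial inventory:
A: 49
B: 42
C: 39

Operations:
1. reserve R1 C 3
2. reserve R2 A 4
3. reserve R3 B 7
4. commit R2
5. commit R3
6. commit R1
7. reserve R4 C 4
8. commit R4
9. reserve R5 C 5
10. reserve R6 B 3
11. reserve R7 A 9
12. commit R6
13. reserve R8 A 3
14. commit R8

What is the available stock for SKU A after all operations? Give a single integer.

Answer: 33

Derivation:
Step 1: reserve R1 C 3 -> on_hand[A=49 B=42 C=39] avail[A=49 B=42 C=36] open={R1}
Step 2: reserve R2 A 4 -> on_hand[A=49 B=42 C=39] avail[A=45 B=42 C=36] open={R1,R2}
Step 3: reserve R3 B 7 -> on_hand[A=49 B=42 C=39] avail[A=45 B=35 C=36] open={R1,R2,R3}
Step 4: commit R2 -> on_hand[A=45 B=42 C=39] avail[A=45 B=35 C=36] open={R1,R3}
Step 5: commit R3 -> on_hand[A=45 B=35 C=39] avail[A=45 B=35 C=36] open={R1}
Step 6: commit R1 -> on_hand[A=45 B=35 C=36] avail[A=45 B=35 C=36] open={}
Step 7: reserve R4 C 4 -> on_hand[A=45 B=35 C=36] avail[A=45 B=35 C=32] open={R4}
Step 8: commit R4 -> on_hand[A=45 B=35 C=32] avail[A=45 B=35 C=32] open={}
Step 9: reserve R5 C 5 -> on_hand[A=45 B=35 C=32] avail[A=45 B=35 C=27] open={R5}
Step 10: reserve R6 B 3 -> on_hand[A=45 B=35 C=32] avail[A=45 B=32 C=27] open={R5,R6}
Step 11: reserve R7 A 9 -> on_hand[A=45 B=35 C=32] avail[A=36 B=32 C=27] open={R5,R6,R7}
Step 12: commit R6 -> on_hand[A=45 B=32 C=32] avail[A=36 B=32 C=27] open={R5,R7}
Step 13: reserve R8 A 3 -> on_hand[A=45 B=32 C=32] avail[A=33 B=32 C=27] open={R5,R7,R8}
Step 14: commit R8 -> on_hand[A=42 B=32 C=32] avail[A=33 B=32 C=27] open={R5,R7}
Final available[A] = 33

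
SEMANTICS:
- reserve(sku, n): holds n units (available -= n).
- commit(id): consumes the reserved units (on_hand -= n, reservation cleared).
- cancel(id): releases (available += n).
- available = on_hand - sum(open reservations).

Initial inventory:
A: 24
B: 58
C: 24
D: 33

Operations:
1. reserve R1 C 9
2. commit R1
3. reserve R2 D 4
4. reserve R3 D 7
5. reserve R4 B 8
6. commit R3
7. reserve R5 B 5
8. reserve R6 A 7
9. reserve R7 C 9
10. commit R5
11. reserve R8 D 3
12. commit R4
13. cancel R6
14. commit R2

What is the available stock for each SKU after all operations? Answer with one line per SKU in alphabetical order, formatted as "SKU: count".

Step 1: reserve R1 C 9 -> on_hand[A=24 B=58 C=24 D=33] avail[A=24 B=58 C=15 D=33] open={R1}
Step 2: commit R1 -> on_hand[A=24 B=58 C=15 D=33] avail[A=24 B=58 C=15 D=33] open={}
Step 3: reserve R2 D 4 -> on_hand[A=24 B=58 C=15 D=33] avail[A=24 B=58 C=15 D=29] open={R2}
Step 4: reserve R3 D 7 -> on_hand[A=24 B=58 C=15 D=33] avail[A=24 B=58 C=15 D=22] open={R2,R3}
Step 5: reserve R4 B 8 -> on_hand[A=24 B=58 C=15 D=33] avail[A=24 B=50 C=15 D=22] open={R2,R3,R4}
Step 6: commit R3 -> on_hand[A=24 B=58 C=15 D=26] avail[A=24 B=50 C=15 D=22] open={R2,R4}
Step 7: reserve R5 B 5 -> on_hand[A=24 B=58 C=15 D=26] avail[A=24 B=45 C=15 D=22] open={R2,R4,R5}
Step 8: reserve R6 A 7 -> on_hand[A=24 B=58 C=15 D=26] avail[A=17 B=45 C=15 D=22] open={R2,R4,R5,R6}
Step 9: reserve R7 C 9 -> on_hand[A=24 B=58 C=15 D=26] avail[A=17 B=45 C=6 D=22] open={R2,R4,R5,R6,R7}
Step 10: commit R5 -> on_hand[A=24 B=53 C=15 D=26] avail[A=17 B=45 C=6 D=22] open={R2,R4,R6,R7}
Step 11: reserve R8 D 3 -> on_hand[A=24 B=53 C=15 D=26] avail[A=17 B=45 C=6 D=19] open={R2,R4,R6,R7,R8}
Step 12: commit R4 -> on_hand[A=24 B=45 C=15 D=26] avail[A=17 B=45 C=6 D=19] open={R2,R6,R7,R8}
Step 13: cancel R6 -> on_hand[A=24 B=45 C=15 D=26] avail[A=24 B=45 C=6 D=19] open={R2,R7,R8}
Step 14: commit R2 -> on_hand[A=24 B=45 C=15 D=22] avail[A=24 B=45 C=6 D=19] open={R7,R8}

Answer: A: 24
B: 45
C: 6
D: 19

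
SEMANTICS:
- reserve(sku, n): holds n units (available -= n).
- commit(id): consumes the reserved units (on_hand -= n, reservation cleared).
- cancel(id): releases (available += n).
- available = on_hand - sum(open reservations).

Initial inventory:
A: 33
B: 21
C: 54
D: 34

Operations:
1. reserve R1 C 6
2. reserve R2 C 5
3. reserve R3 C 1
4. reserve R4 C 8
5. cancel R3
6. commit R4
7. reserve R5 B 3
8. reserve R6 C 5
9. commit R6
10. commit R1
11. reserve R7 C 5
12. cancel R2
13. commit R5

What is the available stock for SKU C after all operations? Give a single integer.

Step 1: reserve R1 C 6 -> on_hand[A=33 B=21 C=54 D=34] avail[A=33 B=21 C=48 D=34] open={R1}
Step 2: reserve R2 C 5 -> on_hand[A=33 B=21 C=54 D=34] avail[A=33 B=21 C=43 D=34] open={R1,R2}
Step 3: reserve R3 C 1 -> on_hand[A=33 B=21 C=54 D=34] avail[A=33 B=21 C=42 D=34] open={R1,R2,R3}
Step 4: reserve R4 C 8 -> on_hand[A=33 B=21 C=54 D=34] avail[A=33 B=21 C=34 D=34] open={R1,R2,R3,R4}
Step 5: cancel R3 -> on_hand[A=33 B=21 C=54 D=34] avail[A=33 B=21 C=35 D=34] open={R1,R2,R4}
Step 6: commit R4 -> on_hand[A=33 B=21 C=46 D=34] avail[A=33 B=21 C=35 D=34] open={R1,R2}
Step 7: reserve R5 B 3 -> on_hand[A=33 B=21 C=46 D=34] avail[A=33 B=18 C=35 D=34] open={R1,R2,R5}
Step 8: reserve R6 C 5 -> on_hand[A=33 B=21 C=46 D=34] avail[A=33 B=18 C=30 D=34] open={R1,R2,R5,R6}
Step 9: commit R6 -> on_hand[A=33 B=21 C=41 D=34] avail[A=33 B=18 C=30 D=34] open={R1,R2,R5}
Step 10: commit R1 -> on_hand[A=33 B=21 C=35 D=34] avail[A=33 B=18 C=30 D=34] open={R2,R5}
Step 11: reserve R7 C 5 -> on_hand[A=33 B=21 C=35 D=34] avail[A=33 B=18 C=25 D=34] open={R2,R5,R7}
Step 12: cancel R2 -> on_hand[A=33 B=21 C=35 D=34] avail[A=33 B=18 C=30 D=34] open={R5,R7}
Step 13: commit R5 -> on_hand[A=33 B=18 C=35 D=34] avail[A=33 B=18 C=30 D=34] open={R7}
Final available[C] = 30

Answer: 30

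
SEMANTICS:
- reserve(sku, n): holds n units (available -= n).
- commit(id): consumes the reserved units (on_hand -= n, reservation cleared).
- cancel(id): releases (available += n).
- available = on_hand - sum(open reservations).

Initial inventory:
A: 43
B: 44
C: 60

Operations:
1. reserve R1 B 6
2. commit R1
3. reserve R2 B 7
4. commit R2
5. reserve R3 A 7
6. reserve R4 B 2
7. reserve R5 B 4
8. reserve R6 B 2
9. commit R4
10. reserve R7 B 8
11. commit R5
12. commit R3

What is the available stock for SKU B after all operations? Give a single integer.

Step 1: reserve R1 B 6 -> on_hand[A=43 B=44 C=60] avail[A=43 B=38 C=60] open={R1}
Step 2: commit R1 -> on_hand[A=43 B=38 C=60] avail[A=43 B=38 C=60] open={}
Step 3: reserve R2 B 7 -> on_hand[A=43 B=38 C=60] avail[A=43 B=31 C=60] open={R2}
Step 4: commit R2 -> on_hand[A=43 B=31 C=60] avail[A=43 B=31 C=60] open={}
Step 5: reserve R3 A 7 -> on_hand[A=43 B=31 C=60] avail[A=36 B=31 C=60] open={R3}
Step 6: reserve R4 B 2 -> on_hand[A=43 B=31 C=60] avail[A=36 B=29 C=60] open={R3,R4}
Step 7: reserve R5 B 4 -> on_hand[A=43 B=31 C=60] avail[A=36 B=25 C=60] open={R3,R4,R5}
Step 8: reserve R6 B 2 -> on_hand[A=43 B=31 C=60] avail[A=36 B=23 C=60] open={R3,R4,R5,R6}
Step 9: commit R4 -> on_hand[A=43 B=29 C=60] avail[A=36 B=23 C=60] open={R3,R5,R6}
Step 10: reserve R7 B 8 -> on_hand[A=43 B=29 C=60] avail[A=36 B=15 C=60] open={R3,R5,R6,R7}
Step 11: commit R5 -> on_hand[A=43 B=25 C=60] avail[A=36 B=15 C=60] open={R3,R6,R7}
Step 12: commit R3 -> on_hand[A=36 B=25 C=60] avail[A=36 B=15 C=60] open={R6,R7}
Final available[B] = 15

Answer: 15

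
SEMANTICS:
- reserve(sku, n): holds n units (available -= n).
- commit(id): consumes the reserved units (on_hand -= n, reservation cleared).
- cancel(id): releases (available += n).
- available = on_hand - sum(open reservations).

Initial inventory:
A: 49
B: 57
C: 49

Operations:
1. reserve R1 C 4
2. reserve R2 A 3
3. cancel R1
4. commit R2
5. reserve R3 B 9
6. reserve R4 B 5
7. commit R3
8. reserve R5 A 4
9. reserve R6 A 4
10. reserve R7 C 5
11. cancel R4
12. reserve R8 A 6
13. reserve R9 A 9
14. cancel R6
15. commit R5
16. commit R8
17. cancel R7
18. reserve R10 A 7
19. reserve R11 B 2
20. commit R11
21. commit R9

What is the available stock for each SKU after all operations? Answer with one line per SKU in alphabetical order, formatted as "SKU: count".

Answer: A: 20
B: 46
C: 49

Derivation:
Step 1: reserve R1 C 4 -> on_hand[A=49 B=57 C=49] avail[A=49 B=57 C=45] open={R1}
Step 2: reserve R2 A 3 -> on_hand[A=49 B=57 C=49] avail[A=46 B=57 C=45] open={R1,R2}
Step 3: cancel R1 -> on_hand[A=49 B=57 C=49] avail[A=46 B=57 C=49] open={R2}
Step 4: commit R2 -> on_hand[A=46 B=57 C=49] avail[A=46 B=57 C=49] open={}
Step 5: reserve R3 B 9 -> on_hand[A=46 B=57 C=49] avail[A=46 B=48 C=49] open={R3}
Step 6: reserve R4 B 5 -> on_hand[A=46 B=57 C=49] avail[A=46 B=43 C=49] open={R3,R4}
Step 7: commit R3 -> on_hand[A=46 B=48 C=49] avail[A=46 B=43 C=49] open={R4}
Step 8: reserve R5 A 4 -> on_hand[A=46 B=48 C=49] avail[A=42 B=43 C=49] open={R4,R5}
Step 9: reserve R6 A 4 -> on_hand[A=46 B=48 C=49] avail[A=38 B=43 C=49] open={R4,R5,R6}
Step 10: reserve R7 C 5 -> on_hand[A=46 B=48 C=49] avail[A=38 B=43 C=44] open={R4,R5,R6,R7}
Step 11: cancel R4 -> on_hand[A=46 B=48 C=49] avail[A=38 B=48 C=44] open={R5,R6,R7}
Step 12: reserve R8 A 6 -> on_hand[A=46 B=48 C=49] avail[A=32 B=48 C=44] open={R5,R6,R7,R8}
Step 13: reserve R9 A 9 -> on_hand[A=46 B=48 C=49] avail[A=23 B=48 C=44] open={R5,R6,R7,R8,R9}
Step 14: cancel R6 -> on_hand[A=46 B=48 C=49] avail[A=27 B=48 C=44] open={R5,R7,R8,R9}
Step 15: commit R5 -> on_hand[A=42 B=48 C=49] avail[A=27 B=48 C=44] open={R7,R8,R9}
Step 16: commit R8 -> on_hand[A=36 B=48 C=49] avail[A=27 B=48 C=44] open={R7,R9}
Step 17: cancel R7 -> on_hand[A=36 B=48 C=49] avail[A=27 B=48 C=49] open={R9}
Step 18: reserve R10 A 7 -> on_hand[A=36 B=48 C=49] avail[A=20 B=48 C=49] open={R10,R9}
Step 19: reserve R11 B 2 -> on_hand[A=36 B=48 C=49] avail[A=20 B=46 C=49] open={R10,R11,R9}
Step 20: commit R11 -> on_hand[A=36 B=46 C=49] avail[A=20 B=46 C=49] open={R10,R9}
Step 21: commit R9 -> on_hand[A=27 B=46 C=49] avail[A=20 B=46 C=49] open={R10}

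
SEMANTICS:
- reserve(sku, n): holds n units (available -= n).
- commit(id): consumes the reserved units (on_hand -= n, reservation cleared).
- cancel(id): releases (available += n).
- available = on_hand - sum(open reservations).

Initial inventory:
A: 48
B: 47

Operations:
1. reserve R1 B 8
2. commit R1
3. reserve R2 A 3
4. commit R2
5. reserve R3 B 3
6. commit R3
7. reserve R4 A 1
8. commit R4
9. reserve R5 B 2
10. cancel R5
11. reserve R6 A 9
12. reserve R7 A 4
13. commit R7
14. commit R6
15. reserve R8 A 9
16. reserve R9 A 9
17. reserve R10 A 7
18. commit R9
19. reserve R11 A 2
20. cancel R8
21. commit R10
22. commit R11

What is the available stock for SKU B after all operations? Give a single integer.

Answer: 36

Derivation:
Step 1: reserve R1 B 8 -> on_hand[A=48 B=47] avail[A=48 B=39] open={R1}
Step 2: commit R1 -> on_hand[A=48 B=39] avail[A=48 B=39] open={}
Step 3: reserve R2 A 3 -> on_hand[A=48 B=39] avail[A=45 B=39] open={R2}
Step 4: commit R2 -> on_hand[A=45 B=39] avail[A=45 B=39] open={}
Step 5: reserve R3 B 3 -> on_hand[A=45 B=39] avail[A=45 B=36] open={R3}
Step 6: commit R3 -> on_hand[A=45 B=36] avail[A=45 B=36] open={}
Step 7: reserve R4 A 1 -> on_hand[A=45 B=36] avail[A=44 B=36] open={R4}
Step 8: commit R4 -> on_hand[A=44 B=36] avail[A=44 B=36] open={}
Step 9: reserve R5 B 2 -> on_hand[A=44 B=36] avail[A=44 B=34] open={R5}
Step 10: cancel R5 -> on_hand[A=44 B=36] avail[A=44 B=36] open={}
Step 11: reserve R6 A 9 -> on_hand[A=44 B=36] avail[A=35 B=36] open={R6}
Step 12: reserve R7 A 4 -> on_hand[A=44 B=36] avail[A=31 B=36] open={R6,R7}
Step 13: commit R7 -> on_hand[A=40 B=36] avail[A=31 B=36] open={R6}
Step 14: commit R6 -> on_hand[A=31 B=36] avail[A=31 B=36] open={}
Step 15: reserve R8 A 9 -> on_hand[A=31 B=36] avail[A=22 B=36] open={R8}
Step 16: reserve R9 A 9 -> on_hand[A=31 B=36] avail[A=13 B=36] open={R8,R9}
Step 17: reserve R10 A 7 -> on_hand[A=31 B=36] avail[A=6 B=36] open={R10,R8,R9}
Step 18: commit R9 -> on_hand[A=22 B=36] avail[A=6 B=36] open={R10,R8}
Step 19: reserve R11 A 2 -> on_hand[A=22 B=36] avail[A=4 B=36] open={R10,R11,R8}
Step 20: cancel R8 -> on_hand[A=22 B=36] avail[A=13 B=36] open={R10,R11}
Step 21: commit R10 -> on_hand[A=15 B=36] avail[A=13 B=36] open={R11}
Step 22: commit R11 -> on_hand[A=13 B=36] avail[A=13 B=36] open={}
Final available[B] = 36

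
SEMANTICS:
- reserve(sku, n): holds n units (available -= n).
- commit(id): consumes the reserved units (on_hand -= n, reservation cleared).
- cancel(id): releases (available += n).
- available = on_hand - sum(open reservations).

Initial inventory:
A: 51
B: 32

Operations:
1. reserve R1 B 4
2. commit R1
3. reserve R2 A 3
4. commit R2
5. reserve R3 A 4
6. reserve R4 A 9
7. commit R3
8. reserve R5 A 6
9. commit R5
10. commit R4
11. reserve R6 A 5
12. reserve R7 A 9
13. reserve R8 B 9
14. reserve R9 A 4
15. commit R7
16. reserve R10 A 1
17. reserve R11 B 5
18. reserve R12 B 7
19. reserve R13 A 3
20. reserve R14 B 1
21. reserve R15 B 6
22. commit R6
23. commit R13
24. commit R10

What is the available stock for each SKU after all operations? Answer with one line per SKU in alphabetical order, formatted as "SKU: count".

Step 1: reserve R1 B 4 -> on_hand[A=51 B=32] avail[A=51 B=28] open={R1}
Step 2: commit R1 -> on_hand[A=51 B=28] avail[A=51 B=28] open={}
Step 3: reserve R2 A 3 -> on_hand[A=51 B=28] avail[A=48 B=28] open={R2}
Step 4: commit R2 -> on_hand[A=48 B=28] avail[A=48 B=28] open={}
Step 5: reserve R3 A 4 -> on_hand[A=48 B=28] avail[A=44 B=28] open={R3}
Step 6: reserve R4 A 9 -> on_hand[A=48 B=28] avail[A=35 B=28] open={R3,R4}
Step 7: commit R3 -> on_hand[A=44 B=28] avail[A=35 B=28] open={R4}
Step 8: reserve R5 A 6 -> on_hand[A=44 B=28] avail[A=29 B=28] open={R4,R5}
Step 9: commit R5 -> on_hand[A=38 B=28] avail[A=29 B=28] open={R4}
Step 10: commit R4 -> on_hand[A=29 B=28] avail[A=29 B=28] open={}
Step 11: reserve R6 A 5 -> on_hand[A=29 B=28] avail[A=24 B=28] open={R6}
Step 12: reserve R7 A 9 -> on_hand[A=29 B=28] avail[A=15 B=28] open={R6,R7}
Step 13: reserve R8 B 9 -> on_hand[A=29 B=28] avail[A=15 B=19] open={R6,R7,R8}
Step 14: reserve R9 A 4 -> on_hand[A=29 B=28] avail[A=11 B=19] open={R6,R7,R8,R9}
Step 15: commit R7 -> on_hand[A=20 B=28] avail[A=11 B=19] open={R6,R8,R9}
Step 16: reserve R10 A 1 -> on_hand[A=20 B=28] avail[A=10 B=19] open={R10,R6,R8,R9}
Step 17: reserve R11 B 5 -> on_hand[A=20 B=28] avail[A=10 B=14] open={R10,R11,R6,R8,R9}
Step 18: reserve R12 B 7 -> on_hand[A=20 B=28] avail[A=10 B=7] open={R10,R11,R12,R6,R8,R9}
Step 19: reserve R13 A 3 -> on_hand[A=20 B=28] avail[A=7 B=7] open={R10,R11,R12,R13,R6,R8,R9}
Step 20: reserve R14 B 1 -> on_hand[A=20 B=28] avail[A=7 B=6] open={R10,R11,R12,R13,R14,R6,R8,R9}
Step 21: reserve R15 B 6 -> on_hand[A=20 B=28] avail[A=7 B=0] open={R10,R11,R12,R13,R14,R15,R6,R8,R9}
Step 22: commit R6 -> on_hand[A=15 B=28] avail[A=7 B=0] open={R10,R11,R12,R13,R14,R15,R8,R9}
Step 23: commit R13 -> on_hand[A=12 B=28] avail[A=7 B=0] open={R10,R11,R12,R14,R15,R8,R9}
Step 24: commit R10 -> on_hand[A=11 B=28] avail[A=7 B=0] open={R11,R12,R14,R15,R8,R9}

Answer: A: 7
B: 0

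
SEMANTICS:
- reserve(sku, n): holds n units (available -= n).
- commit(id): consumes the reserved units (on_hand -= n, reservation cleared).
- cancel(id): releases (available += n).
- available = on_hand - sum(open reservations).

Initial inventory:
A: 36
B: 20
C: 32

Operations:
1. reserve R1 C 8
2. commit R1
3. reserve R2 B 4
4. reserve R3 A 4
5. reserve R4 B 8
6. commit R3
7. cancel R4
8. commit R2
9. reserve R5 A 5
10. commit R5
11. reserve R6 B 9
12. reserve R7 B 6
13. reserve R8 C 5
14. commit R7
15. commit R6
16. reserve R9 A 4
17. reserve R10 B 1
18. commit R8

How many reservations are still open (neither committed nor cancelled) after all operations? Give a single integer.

Answer: 2

Derivation:
Step 1: reserve R1 C 8 -> on_hand[A=36 B=20 C=32] avail[A=36 B=20 C=24] open={R1}
Step 2: commit R1 -> on_hand[A=36 B=20 C=24] avail[A=36 B=20 C=24] open={}
Step 3: reserve R2 B 4 -> on_hand[A=36 B=20 C=24] avail[A=36 B=16 C=24] open={R2}
Step 4: reserve R3 A 4 -> on_hand[A=36 B=20 C=24] avail[A=32 B=16 C=24] open={R2,R3}
Step 5: reserve R4 B 8 -> on_hand[A=36 B=20 C=24] avail[A=32 B=8 C=24] open={R2,R3,R4}
Step 6: commit R3 -> on_hand[A=32 B=20 C=24] avail[A=32 B=8 C=24] open={R2,R4}
Step 7: cancel R4 -> on_hand[A=32 B=20 C=24] avail[A=32 B=16 C=24] open={R2}
Step 8: commit R2 -> on_hand[A=32 B=16 C=24] avail[A=32 B=16 C=24] open={}
Step 9: reserve R5 A 5 -> on_hand[A=32 B=16 C=24] avail[A=27 B=16 C=24] open={R5}
Step 10: commit R5 -> on_hand[A=27 B=16 C=24] avail[A=27 B=16 C=24] open={}
Step 11: reserve R6 B 9 -> on_hand[A=27 B=16 C=24] avail[A=27 B=7 C=24] open={R6}
Step 12: reserve R7 B 6 -> on_hand[A=27 B=16 C=24] avail[A=27 B=1 C=24] open={R6,R7}
Step 13: reserve R8 C 5 -> on_hand[A=27 B=16 C=24] avail[A=27 B=1 C=19] open={R6,R7,R8}
Step 14: commit R7 -> on_hand[A=27 B=10 C=24] avail[A=27 B=1 C=19] open={R6,R8}
Step 15: commit R6 -> on_hand[A=27 B=1 C=24] avail[A=27 B=1 C=19] open={R8}
Step 16: reserve R9 A 4 -> on_hand[A=27 B=1 C=24] avail[A=23 B=1 C=19] open={R8,R9}
Step 17: reserve R10 B 1 -> on_hand[A=27 B=1 C=24] avail[A=23 B=0 C=19] open={R10,R8,R9}
Step 18: commit R8 -> on_hand[A=27 B=1 C=19] avail[A=23 B=0 C=19] open={R10,R9}
Open reservations: ['R10', 'R9'] -> 2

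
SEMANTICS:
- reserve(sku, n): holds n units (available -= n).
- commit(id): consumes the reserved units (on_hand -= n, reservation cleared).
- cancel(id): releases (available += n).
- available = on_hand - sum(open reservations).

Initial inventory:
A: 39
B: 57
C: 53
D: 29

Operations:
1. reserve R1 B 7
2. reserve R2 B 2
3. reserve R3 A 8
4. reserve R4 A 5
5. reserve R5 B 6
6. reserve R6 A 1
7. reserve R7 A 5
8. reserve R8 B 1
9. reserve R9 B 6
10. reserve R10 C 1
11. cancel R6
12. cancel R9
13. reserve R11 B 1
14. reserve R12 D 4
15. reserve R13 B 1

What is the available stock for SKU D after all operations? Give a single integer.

Answer: 25

Derivation:
Step 1: reserve R1 B 7 -> on_hand[A=39 B=57 C=53 D=29] avail[A=39 B=50 C=53 D=29] open={R1}
Step 2: reserve R2 B 2 -> on_hand[A=39 B=57 C=53 D=29] avail[A=39 B=48 C=53 D=29] open={R1,R2}
Step 3: reserve R3 A 8 -> on_hand[A=39 B=57 C=53 D=29] avail[A=31 B=48 C=53 D=29] open={R1,R2,R3}
Step 4: reserve R4 A 5 -> on_hand[A=39 B=57 C=53 D=29] avail[A=26 B=48 C=53 D=29] open={R1,R2,R3,R4}
Step 5: reserve R5 B 6 -> on_hand[A=39 B=57 C=53 D=29] avail[A=26 B=42 C=53 D=29] open={R1,R2,R3,R4,R5}
Step 6: reserve R6 A 1 -> on_hand[A=39 B=57 C=53 D=29] avail[A=25 B=42 C=53 D=29] open={R1,R2,R3,R4,R5,R6}
Step 7: reserve R7 A 5 -> on_hand[A=39 B=57 C=53 D=29] avail[A=20 B=42 C=53 D=29] open={R1,R2,R3,R4,R5,R6,R7}
Step 8: reserve R8 B 1 -> on_hand[A=39 B=57 C=53 D=29] avail[A=20 B=41 C=53 D=29] open={R1,R2,R3,R4,R5,R6,R7,R8}
Step 9: reserve R9 B 6 -> on_hand[A=39 B=57 C=53 D=29] avail[A=20 B=35 C=53 D=29] open={R1,R2,R3,R4,R5,R6,R7,R8,R9}
Step 10: reserve R10 C 1 -> on_hand[A=39 B=57 C=53 D=29] avail[A=20 B=35 C=52 D=29] open={R1,R10,R2,R3,R4,R5,R6,R7,R8,R9}
Step 11: cancel R6 -> on_hand[A=39 B=57 C=53 D=29] avail[A=21 B=35 C=52 D=29] open={R1,R10,R2,R3,R4,R5,R7,R8,R9}
Step 12: cancel R9 -> on_hand[A=39 B=57 C=53 D=29] avail[A=21 B=41 C=52 D=29] open={R1,R10,R2,R3,R4,R5,R7,R8}
Step 13: reserve R11 B 1 -> on_hand[A=39 B=57 C=53 D=29] avail[A=21 B=40 C=52 D=29] open={R1,R10,R11,R2,R3,R4,R5,R7,R8}
Step 14: reserve R12 D 4 -> on_hand[A=39 B=57 C=53 D=29] avail[A=21 B=40 C=52 D=25] open={R1,R10,R11,R12,R2,R3,R4,R5,R7,R8}
Step 15: reserve R13 B 1 -> on_hand[A=39 B=57 C=53 D=29] avail[A=21 B=39 C=52 D=25] open={R1,R10,R11,R12,R13,R2,R3,R4,R5,R7,R8}
Final available[D] = 25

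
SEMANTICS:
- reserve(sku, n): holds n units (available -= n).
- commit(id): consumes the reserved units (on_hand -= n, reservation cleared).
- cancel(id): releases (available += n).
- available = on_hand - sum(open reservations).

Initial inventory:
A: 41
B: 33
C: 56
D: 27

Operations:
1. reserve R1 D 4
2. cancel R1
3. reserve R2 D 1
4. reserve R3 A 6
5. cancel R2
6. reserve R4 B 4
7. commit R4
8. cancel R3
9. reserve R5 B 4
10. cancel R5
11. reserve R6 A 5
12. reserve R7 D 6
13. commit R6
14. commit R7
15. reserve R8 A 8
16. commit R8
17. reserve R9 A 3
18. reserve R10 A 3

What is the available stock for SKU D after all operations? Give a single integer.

Step 1: reserve R1 D 4 -> on_hand[A=41 B=33 C=56 D=27] avail[A=41 B=33 C=56 D=23] open={R1}
Step 2: cancel R1 -> on_hand[A=41 B=33 C=56 D=27] avail[A=41 B=33 C=56 D=27] open={}
Step 3: reserve R2 D 1 -> on_hand[A=41 B=33 C=56 D=27] avail[A=41 B=33 C=56 D=26] open={R2}
Step 4: reserve R3 A 6 -> on_hand[A=41 B=33 C=56 D=27] avail[A=35 B=33 C=56 D=26] open={R2,R3}
Step 5: cancel R2 -> on_hand[A=41 B=33 C=56 D=27] avail[A=35 B=33 C=56 D=27] open={R3}
Step 6: reserve R4 B 4 -> on_hand[A=41 B=33 C=56 D=27] avail[A=35 B=29 C=56 D=27] open={R3,R4}
Step 7: commit R4 -> on_hand[A=41 B=29 C=56 D=27] avail[A=35 B=29 C=56 D=27] open={R3}
Step 8: cancel R3 -> on_hand[A=41 B=29 C=56 D=27] avail[A=41 B=29 C=56 D=27] open={}
Step 9: reserve R5 B 4 -> on_hand[A=41 B=29 C=56 D=27] avail[A=41 B=25 C=56 D=27] open={R5}
Step 10: cancel R5 -> on_hand[A=41 B=29 C=56 D=27] avail[A=41 B=29 C=56 D=27] open={}
Step 11: reserve R6 A 5 -> on_hand[A=41 B=29 C=56 D=27] avail[A=36 B=29 C=56 D=27] open={R6}
Step 12: reserve R7 D 6 -> on_hand[A=41 B=29 C=56 D=27] avail[A=36 B=29 C=56 D=21] open={R6,R7}
Step 13: commit R6 -> on_hand[A=36 B=29 C=56 D=27] avail[A=36 B=29 C=56 D=21] open={R7}
Step 14: commit R7 -> on_hand[A=36 B=29 C=56 D=21] avail[A=36 B=29 C=56 D=21] open={}
Step 15: reserve R8 A 8 -> on_hand[A=36 B=29 C=56 D=21] avail[A=28 B=29 C=56 D=21] open={R8}
Step 16: commit R8 -> on_hand[A=28 B=29 C=56 D=21] avail[A=28 B=29 C=56 D=21] open={}
Step 17: reserve R9 A 3 -> on_hand[A=28 B=29 C=56 D=21] avail[A=25 B=29 C=56 D=21] open={R9}
Step 18: reserve R10 A 3 -> on_hand[A=28 B=29 C=56 D=21] avail[A=22 B=29 C=56 D=21] open={R10,R9}
Final available[D] = 21

Answer: 21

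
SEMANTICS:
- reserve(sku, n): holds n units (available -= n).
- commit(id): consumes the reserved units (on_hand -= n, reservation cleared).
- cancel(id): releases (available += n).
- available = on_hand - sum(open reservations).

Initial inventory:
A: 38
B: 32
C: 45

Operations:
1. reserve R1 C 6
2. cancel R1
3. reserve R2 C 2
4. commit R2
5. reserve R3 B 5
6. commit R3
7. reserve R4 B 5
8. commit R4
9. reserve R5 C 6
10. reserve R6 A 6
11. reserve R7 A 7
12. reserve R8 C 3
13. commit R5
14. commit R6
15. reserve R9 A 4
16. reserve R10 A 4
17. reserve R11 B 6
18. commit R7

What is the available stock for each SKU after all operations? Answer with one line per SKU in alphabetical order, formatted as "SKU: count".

Answer: A: 17
B: 16
C: 34

Derivation:
Step 1: reserve R1 C 6 -> on_hand[A=38 B=32 C=45] avail[A=38 B=32 C=39] open={R1}
Step 2: cancel R1 -> on_hand[A=38 B=32 C=45] avail[A=38 B=32 C=45] open={}
Step 3: reserve R2 C 2 -> on_hand[A=38 B=32 C=45] avail[A=38 B=32 C=43] open={R2}
Step 4: commit R2 -> on_hand[A=38 B=32 C=43] avail[A=38 B=32 C=43] open={}
Step 5: reserve R3 B 5 -> on_hand[A=38 B=32 C=43] avail[A=38 B=27 C=43] open={R3}
Step 6: commit R3 -> on_hand[A=38 B=27 C=43] avail[A=38 B=27 C=43] open={}
Step 7: reserve R4 B 5 -> on_hand[A=38 B=27 C=43] avail[A=38 B=22 C=43] open={R4}
Step 8: commit R4 -> on_hand[A=38 B=22 C=43] avail[A=38 B=22 C=43] open={}
Step 9: reserve R5 C 6 -> on_hand[A=38 B=22 C=43] avail[A=38 B=22 C=37] open={R5}
Step 10: reserve R6 A 6 -> on_hand[A=38 B=22 C=43] avail[A=32 B=22 C=37] open={R5,R6}
Step 11: reserve R7 A 7 -> on_hand[A=38 B=22 C=43] avail[A=25 B=22 C=37] open={R5,R6,R7}
Step 12: reserve R8 C 3 -> on_hand[A=38 B=22 C=43] avail[A=25 B=22 C=34] open={R5,R6,R7,R8}
Step 13: commit R5 -> on_hand[A=38 B=22 C=37] avail[A=25 B=22 C=34] open={R6,R7,R8}
Step 14: commit R6 -> on_hand[A=32 B=22 C=37] avail[A=25 B=22 C=34] open={R7,R8}
Step 15: reserve R9 A 4 -> on_hand[A=32 B=22 C=37] avail[A=21 B=22 C=34] open={R7,R8,R9}
Step 16: reserve R10 A 4 -> on_hand[A=32 B=22 C=37] avail[A=17 B=22 C=34] open={R10,R7,R8,R9}
Step 17: reserve R11 B 6 -> on_hand[A=32 B=22 C=37] avail[A=17 B=16 C=34] open={R10,R11,R7,R8,R9}
Step 18: commit R7 -> on_hand[A=25 B=22 C=37] avail[A=17 B=16 C=34] open={R10,R11,R8,R9}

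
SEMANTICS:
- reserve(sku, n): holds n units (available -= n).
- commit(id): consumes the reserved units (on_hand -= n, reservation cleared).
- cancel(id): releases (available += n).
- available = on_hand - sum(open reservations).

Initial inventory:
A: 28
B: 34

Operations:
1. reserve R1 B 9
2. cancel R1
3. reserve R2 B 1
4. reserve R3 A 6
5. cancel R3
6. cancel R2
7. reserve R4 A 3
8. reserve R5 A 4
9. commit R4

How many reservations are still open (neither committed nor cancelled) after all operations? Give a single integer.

Answer: 1

Derivation:
Step 1: reserve R1 B 9 -> on_hand[A=28 B=34] avail[A=28 B=25] open={R1}
Step 2: cancel R1 -> on_hand[A=28 B=34] avail[A=28 B=34] open={}
Step 3: reserve R2 B 1 -> on_hand[A=28 B=34] avail[A=28 B=33] open={R2}
Step 4: reserve R3 A 6 -> on_hand[A=28 B=34] avail[A=22 B=33] open={R2,R3}
Step 5: cancel R3 -> on_hand[A=28 B=34] avail[A=28 B=33] open={R2}
Step 6: cancel R2 -> on_hand[A=28 B=34] avail[A=28 B=34] open={}
Step 7: reserve R4 A 3 -> on_hand[A=28 B=34] avail[A=25 B=34] open={R4}
Step 8: reserve R5 A 4 -> on_hand[A=28 B=34] avail[A=21 B=34] open={R4,R5}
Step 9: commit R4 -> on_hand[A=25 B=34] avail[A=21 B=34] open={R5}
Open reservations: ['R5'] -> 1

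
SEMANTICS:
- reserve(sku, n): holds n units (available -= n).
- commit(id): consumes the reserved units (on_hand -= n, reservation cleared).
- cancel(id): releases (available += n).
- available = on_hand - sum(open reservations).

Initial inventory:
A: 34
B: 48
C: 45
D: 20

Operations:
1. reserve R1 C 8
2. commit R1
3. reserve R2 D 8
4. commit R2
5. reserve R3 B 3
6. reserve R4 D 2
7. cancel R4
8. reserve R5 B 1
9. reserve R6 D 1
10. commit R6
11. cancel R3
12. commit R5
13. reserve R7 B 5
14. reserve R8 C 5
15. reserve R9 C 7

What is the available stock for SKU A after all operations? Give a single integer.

Step 1: reserve R1 C 8 -> on_hand[A=34 B=48 C=45 D=20] avail[A=34 B=48 C=37 D=20] open={R1}
Step 2: commit R1 -> on_hand[A=34 B=48 C=37 D=20] avail[A=34 B=48 C=37 D=20] open={}
Step 3: reserve R2 D 8 -> on_hand[A=34 B=48 C=37 D=20] avail[A=34 B=48 C=37 D=12] open={R2}
Step 4: commit R2 -> on_hand[A=34 B=48 C=37 D=12] avail[A=34 B=48 C=37 D=12] open={}
Step 5: reserve R3 B 3 -> on_hand[A=34 B=48 C=37 D=12] avail[A=34 B=45 C=37 D=12] open={R3}
Step 6: reserve R4 D 2 -> on_hand[A=34 B=48 C=37 D=12] avail[A=34 B=45 C=37 D=10] open={R3,R4}
Step 7: cancel R4 -> on_hand[A=34 B=48 C=37 D=12] avail[A=34 B=45 C=37 D=12] open={R3}
Step 8: reserve R5 B 1 -> on_hand[A=34 B=48 C=37 D=12] avail[A=34 B=44 C=37 D=12] open={R3,R5}
Step 9: reserve R6 D 1 -> on_hand[A=34 B=48 C=37 D=12] avail[A=34 B=44 C=37 D=11] open={R3,R5,R6}
Step 10: commit R6 -> on_hand[A=34 B=48 C=37 D=11] avail[A=34 B=44 C=37 D=11] open={R3,R5}
Step 11: cancel R3 -> on_hand[A=34 B=48 C=37 D=11] avail[A=34 B=47 C=37 D=11] open={R5}
Step 12: commit R5 -> on_hand[A=34 B=47 C=37 D=11] avail[A=34 B=47 C=37 D=11] open={}
Step 13: reserve R7 B 5 -> on_hand[A=34 B=47 C=37 D=11] avail[A=34 B=42 C=37 D=11] open={R7}
Step 14: reserve R8 C 5 -> on_hand[A=34 B=47 C=37 D=11] avail[A=34 B=42 C=32 D=11] open={R7,R8}
Step 15: reserve R9 C 7 -> on_hand[A=34 B=47 C=37 D=11] avail[A=34 B=42 C=25 D=11] open={R7,R8,R9}
Final available[A] = 34

Answer: 34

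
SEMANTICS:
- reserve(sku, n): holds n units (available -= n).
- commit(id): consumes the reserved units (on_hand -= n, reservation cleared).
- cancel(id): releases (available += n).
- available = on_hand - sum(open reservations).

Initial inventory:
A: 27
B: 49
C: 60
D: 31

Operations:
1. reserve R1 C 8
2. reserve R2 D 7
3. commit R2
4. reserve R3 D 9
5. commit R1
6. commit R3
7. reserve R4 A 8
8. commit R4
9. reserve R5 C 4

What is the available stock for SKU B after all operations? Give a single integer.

Step 1: reserve R1 C 8 -> on_hand[A=27 B=49 C=60 D=31] avail[A=27 B=49 C=52 D=31] open={R1}
Step 2: reserve R2 D 7 -> on_hand[A=27 B=49 C=60 D=31] avail[A=27 B=49 C=52 D=24] open={R1,R2}
Step 3: commit R2 -> on_hand[A=27 B=49 C=60 D=24] avail[A=27 B=49 C=52 D=24] open={R1}
Step 4: reserve R3 D 9 -> on_hand[A=27 B=49 C=60 D=24] avail[A=27 B=49 C=52 D=15] open={R1,R3}
Step 5: commit R1 -> on_hand[A=27 B=49 C=52 D=24] avail[A=27 B=49 C=52 D=15] open={R3}
Step 6: commit R3 -> on_hand[A=27 B=49 C=52 D=15] avail[A=27 B=49 C=52 D=15] open={}
Step 7: reserve R4 A 8 -> on_hand[A=27 B=49 C=52 D=15] avail[A=19 B=49 C=52 D=15] open={R4}
Step 8: commit R4 -> on_hand[A=19 B=49 C=52 D=15] avail[A=19 B=49 C=52 D=15] open={}
Step 9: reserve R5 C 4 -> on_hand[A=19 B=49 C=52 D=15] avail[A=19 B=49 C=48 D=15] open={R5}
Final available[B] = 49

Answer: 49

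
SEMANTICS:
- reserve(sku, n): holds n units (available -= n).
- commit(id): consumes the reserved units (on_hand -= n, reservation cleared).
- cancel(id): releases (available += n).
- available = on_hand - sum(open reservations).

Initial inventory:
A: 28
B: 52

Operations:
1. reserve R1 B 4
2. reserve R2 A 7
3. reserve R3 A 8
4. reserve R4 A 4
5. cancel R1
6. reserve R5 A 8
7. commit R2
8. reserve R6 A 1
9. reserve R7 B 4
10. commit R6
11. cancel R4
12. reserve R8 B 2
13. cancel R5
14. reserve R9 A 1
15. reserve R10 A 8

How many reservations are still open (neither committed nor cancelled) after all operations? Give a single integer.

Step 1: reserve R1 B 4 -> on_hand[A=28 B=52] avail[A=28 B=48] open={R1}
Step 2: reserve R2 A 7 -> on_hand[A=28 B=52] avail[A=21 B=48] open={R1,R2}
Step 3: reserve R3 A 8 -> on_hand[A=28 B=52] avail[A=13 B=48] open={R1,R2,R3}
Step 4: reserve R4 A 4 -> on_hand[A=28 B=52] avail[A=9 B=48] open={R1,R2,R3,R4}
Step 5: cancel R1 -> on_hand[A=28 B=52] avail[A=9 B=52] open={R2,R3,R4}
Step 6: reserve R5 A 8 -> on_hand[A=28 B=52] avail[A=1 B=52] open={R2,R3,R4,R5}
Step 7: commit R2 -> on_hand[A=21 B=52] avail[A=1 B=52] open={R3,R4,R5}
Step 8: reserve R6 A 1 -> on_hand[A=21 B=52] avail[A=0 B=52] open={R3,R4,R5,R6}
Step 9: reserve R7 B 4 -> on_hand[A=21 B=52] avail[A=0 B=48] open={R3,R4,R5,R6,R7}
Step 10: commit R6 -> on_hand[A=20 B=52] avail[A=0 B=48] open={R3,R4,R5,R7}
Step 11: cancel R4 -> on_hand[A=20 B=52] avail[A=4 B=48] open={R3,R5,R7}
Step 12: reserve R8 B 2 -> on_hand[A=20 B=52] avail[A=4 B=46] open={R3,R5,R7,R8}
Step 13: cancel R5 -> on_hand[A=20 B=52] avail[A=12 B=46] open={R3,R7,R8}
Step 14: reserve R9 A 1 -> on_hand[A=20 B=52] avail[A=11 B=46] open={R3,R7,R8,R9}
Step 15: reserve R10 A 8 -> on_hand[A=20 B=52] avail[A=3 B=46] open={R10,R3,R7,R8,R9}
Open reservations: ['R10', 'R3', 'R7', 'R8', 'R9'] -> 5

Answer: 5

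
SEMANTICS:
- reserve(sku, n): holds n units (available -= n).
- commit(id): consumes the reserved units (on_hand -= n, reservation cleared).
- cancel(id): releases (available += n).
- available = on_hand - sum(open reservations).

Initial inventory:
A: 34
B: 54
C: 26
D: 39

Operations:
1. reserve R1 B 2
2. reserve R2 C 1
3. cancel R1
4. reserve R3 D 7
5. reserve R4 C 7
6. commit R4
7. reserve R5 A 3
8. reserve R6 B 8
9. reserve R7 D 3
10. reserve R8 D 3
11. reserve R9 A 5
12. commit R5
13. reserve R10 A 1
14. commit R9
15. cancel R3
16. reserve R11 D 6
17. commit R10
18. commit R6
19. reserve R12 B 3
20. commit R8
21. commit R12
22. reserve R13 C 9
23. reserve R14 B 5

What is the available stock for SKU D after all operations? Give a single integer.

Step 1: reserve R1 B 2 -> on_hand[A=34 B=54 C=26 D=39] avail[A=34 B=52 C=26 D=39] open={R1}
Step 2: reserve R2 C 1 -> on_hand[A=34 B=54 C=26 D=39] avail[A=34 B=52 C=25 D=39] open={R1,R2}
Step 3: cancel R1 -> on_hand[A=34 B=54 C=26 D=39] avail[A=34 B=54 C=25 D=39] open={R2}
Step 4: reserve R3 D 7 -> on_hand[A=34 B=54 C=26 D=39] avail[A=34 B=54 C=25 D=32] open={R2,R3}
Step 5: reserve R4 C 7 -> on_hand[A=34 B=54 C=26 D=39] avail[A=34 B=54 C=18 D=32] open={R2,R3,R4}
Step 6: commit R4 -> on_hand[A=34 B=54 C=19 D=39] avail[A=34 B=54 C=18 D=32] open={R2,R3}
Step 7: reserve R5 A 3 -> on_hand[A=34 B=54 C=19 D=39] avail[A=31 B=54 C=18 D=32] open={R2,R3,R5}
Step 8: reserve R6 B 8 -> on_hand[A=34 B=54 C=19 D=39] avail[A=31 B=46 C=18 D=32] open={R2,R3,R5,R6}
Step 9: reserve R7 D 3 -> on_hand[A=34 B=54 C=19 D=39] avail[A=31 B=46 C=18 D=29] open={R2,R3,R5,R6,R7}
Step 10: reserve R8 D 3 -> on_hand[A=34 B=54 C=19 D=39] avail[A=31 B=46 C=18 D=26] open={R2,R3,R5,R6,R7,R8}
Step 11: reserve R9 A 5 -> on_hand[A=34 B=54 C=19 D=39] avail[A=26 B=46 C=18 D=26] open={R2,R3,R5,R6,R7,R8,R9}
Step 12: commit R5 -> on_hand[A=31 B=54 C=19 D=39] avail[A=26 B=46 C=18 D=26] open={R2,R3,R6,R7,R8,R9}
Step 13: reserve R10 A 1 -> on_hand[A=31 B=54 C=19 D=39] avail[A=25 B=46 C=18 D=26] open={R10,R2,R3,R6,R7,R8,R9}
Step 14: commit R9 -> on_hand[A=26 B=54 C=19 D=39] avail[A=25 B=46 C=18 D=26] open={R10,R2,R3,R6,R7,R8}
Step 15: cancel R3 -> on_hand[A=26 B=54 C=19 D=39] avail[A=25 B=46 C=18 D=33] open={R10,R2,R6,R7,R8}
Step 16: reserve R11 D 6 -> on_hand[A=26 B=54 C=19 D=39] avail[A=25 B=46 C=18 D=27] open={R10,R11,R2,R6,R7,R8}
Step 17: commit R10 -> on_hand[A=25 B=54 C=19 D=39] avail[A=25 B=46 C=18 D=27] open={R11,R2,R6,R7,R8}
Step 18: commit R6 -> on_hand[A=25 B=46 C=19 D=39] avail[A=25 B=46 C=18 D=27] open={R11,R2,R7,R8}
Step 19: reserve R12 B 3 -> on_hand[A=25 B=46 C=19 D=39] avail[A=25 B=43 C=18 D=27] open={R11,R12,R2,R7,R8}
Step 20: commit R8 -> on_hand[A=25 B=46 C=19 D=36] avail[A=25 B=43 C=18 D=27] open={R11,R12,R2,R7}
Step 21: commit R12 -> on_hand[A=25 B=43 C=19 D=36] avail[A=25 B=43 C=18 D=27] open={R11,R2,R7}
Step 22: reserve R13 C 9 -> on_hand[A=25 B=43 C=19 D=36] avail[A=25 B=43 C=9 D=27] open={R11,R13,R2,R7}
Step 23: reserve R14 B 5 -> on_hand[A=25 B=43 C=19 D=36] avail[A=25 B=38 C=9 D=27] open={R11,R13,R14,R2,R7}
Final available[D] = 27

Answer: 27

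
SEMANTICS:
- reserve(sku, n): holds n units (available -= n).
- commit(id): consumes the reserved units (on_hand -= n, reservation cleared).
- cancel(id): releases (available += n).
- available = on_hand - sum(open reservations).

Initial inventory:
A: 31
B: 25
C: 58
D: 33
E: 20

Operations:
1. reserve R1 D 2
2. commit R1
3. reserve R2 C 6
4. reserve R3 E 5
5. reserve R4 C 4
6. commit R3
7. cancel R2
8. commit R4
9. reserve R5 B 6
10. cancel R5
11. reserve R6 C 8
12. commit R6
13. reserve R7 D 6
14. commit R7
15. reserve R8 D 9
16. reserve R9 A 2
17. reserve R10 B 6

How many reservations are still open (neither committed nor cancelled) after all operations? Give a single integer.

Step 1: reserve R1 D 2 -> on_hand[A=31 B=25 C=58 D=33 E=20] avail[A=31 B=25 C=58 D=31 E=20] open={R1}
Step 2: commit R1 -> on_hand[A=31 B=25 C=58 D=31 E=20] avail[A=31 B=25 C=58 D=31 E=20] open={}
Step 3: reserve R2 C 6 -> on_hand[A=31 B=25 C=58 D=31 E=20] avail[A=31 B=25 C=52 D=31 E=20] open={R2}
Step 4: reserve R3 E 5 -> on_hand[A=31 B=25 C=58 D=31 E=20] avail[A=31 B=25 C=52 D=31 E=15] open={R2,R3}
Step 5: reserve R4 C 4 -> on_hand[A=31 B=25 C=58 D=31 E=20] avail[A=31 B=25 C=48 D=31 E=15] open={R2,R3,R4}
Step 6: commit R3 -> on_hand[A=31 B=25 C=58 D=31 E=15] avail[A=31 B=25 C=48 D=31 E=15] open={R2,R4}
Step 7: cancel R2 -> on_hand[A=31 B=25 C=58 D=31 E=15] avail[A=31 B=25 C=54 D=31 E=15] open={R4}
Step 8: commit R4 -> on_hand[A=31 B=25 C=54 D=31 E=15] avail[A=31 B=25 C=54 D=31 E=15] open={}
Step 9: reserve R5 B 6 -> on_hand[A=31 B=25 C=54 D=31 E=15] avail[A=31 B=19 C=54 D=31 E=15] open={R5}
Step 10: cancel R5 -> on_hand[A=31 B=25 C=54 D=31 E=15] avail[A=31 B=25 C=54 D=31 E=15] open={}
Step 11: reserve R6 C 8 -> on_hand[A=31 B=25 C=54 D=31 E=15] avail[A=31 B=25 C=46 D=31 E=15] open={R6}
Step 12: commit R6 -> on_hand[A=31 B=25 C=46 D=31 E=15] avail[A=31 B=25 C=46 D=31 E=15] open={}
Step 13: reserve R7 D 6 -> on_hand[A=31 B=25 C=46 D=31 E=15] avail[A=31 B=25 C=46 D=25 E=15] open={R7}
Step 14: commit R7 -> on_hand[A=31 B=25 C=46 D=25 E=15] avail[A=31 B=25 C=46 D=25 E=15] open={}
Step 15: reserve R8 D 9 -> on_hand[A=31 B=25 C=46 D=25 E=15] avail[A=31 B=25 C=46 D=16 E=15] open={R8}
Step 16: reserve R9 A 2 -> on_hand[A=31 B=25 C=46 D=25 E=15] avail[A=29 B=25 C=46 D=16 E=15] open={R8,R9}
Step 17: reserve R10 B 6 -> on_hand[A=31 B=25 C=46 D=25 E=15] avail[A=29 B=19 C=46 D=16 E=15] open={R10,R8,R9}
Open reservations: ['R10', 'R8', 'R9'] -> 3

Answer: 3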